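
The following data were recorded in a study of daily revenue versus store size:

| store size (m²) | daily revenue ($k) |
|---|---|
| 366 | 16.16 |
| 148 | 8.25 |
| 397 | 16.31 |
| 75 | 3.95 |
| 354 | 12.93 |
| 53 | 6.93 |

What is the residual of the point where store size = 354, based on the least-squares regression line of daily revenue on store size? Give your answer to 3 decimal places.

-1.633

n = 6, Σx = 1393, Σy = 64.53, Σxy = 18851.39, Σx² = 447219
Sxx = Σx² − (Σx)²/n = 447219 − 323408.166667 = 123810.833333
Sxy = Σxy − (Σx)(Σy)/n = 18851.39 − 14981.715 = 3869.675
b = Sxy/Sxx = 3869.675/123810.833333 = 0.031255
a = ȳ − b·x̄ = 10.755 − 0.031255·232.166667 = 3.498692
ŷ(354) = 3.498692 + 0.031255·354 = 14.562869
residual = y − ŷ = 12.93 − 14.562869 = -1.632869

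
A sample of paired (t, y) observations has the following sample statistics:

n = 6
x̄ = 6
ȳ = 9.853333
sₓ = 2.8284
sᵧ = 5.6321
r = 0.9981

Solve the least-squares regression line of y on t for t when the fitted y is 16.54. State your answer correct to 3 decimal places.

9.364

b = r · sᵧ/sₓ = 0.9981 · 5.6321/2.8284 = 1.987484
a = ȳ − b·x̄ = 9.853333 − 1.987484·6 = -2.071569
Set a + b·x = 16.54: x = (16.54 − (-2.071569)) / 1.987484 = 9.364388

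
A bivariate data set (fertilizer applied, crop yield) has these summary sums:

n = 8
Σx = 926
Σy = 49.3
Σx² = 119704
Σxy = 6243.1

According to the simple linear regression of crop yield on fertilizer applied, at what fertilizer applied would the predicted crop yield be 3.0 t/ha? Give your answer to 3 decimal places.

41.969

Sxx = Σx² − (Σx)²/n = 119704 − 107184.5 = 12519.5
Sxy = Σxy − (Σx)(Σy)/n = 6243.1 − 5706.475 = 536.625
b = Sxy/Sxx = 536.625/12519.5 = 0.042863
a = ȳ − b·x̄ = 6.1625 − 0.042863·115.75 = 1.201092
Set a + b·x = 3.0: x = (3.0 − 1.201092) / 0.042863 = 41.968647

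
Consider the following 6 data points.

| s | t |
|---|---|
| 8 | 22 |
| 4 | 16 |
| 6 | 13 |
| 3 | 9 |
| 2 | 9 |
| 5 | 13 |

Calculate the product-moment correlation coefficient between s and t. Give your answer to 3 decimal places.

n = 6, Σx = 28, Σy = 82, Σxy = 428, Σx² = 154, Σy² = 1240
Sxx = Σx² − (Σx)²/n = 154 − 130.666667 = 23.333333
Sxy = Σxy − (Σx)(Σy)/n = 428 − 382.666667 = 45.333333
Syy = Σy² − (Σy)²/n = 1240 − 1120.666667 = 119.333333
r = Sxy/√(Sxx·Syy) = 45.333333/√(2784.444444) = 45.333333/52.767835 = 0.859109

0.859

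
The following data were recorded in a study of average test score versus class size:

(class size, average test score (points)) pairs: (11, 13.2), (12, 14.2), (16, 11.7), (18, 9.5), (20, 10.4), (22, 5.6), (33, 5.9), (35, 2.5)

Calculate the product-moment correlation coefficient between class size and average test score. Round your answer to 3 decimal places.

-0.925

n = 8, Σx = 167, Σy = 73, Σxy = 1287.2, Σx² = 4043, Σy² = 783.6
Sxx = Σx² − (Σx)²/n = 4043 − 3486.125 = 556.875
Sxy = Σxy − (Σx)(Σy)/n = 1287.2 − 1523.875 = -236.675
Syy = Σy² − (Σy)²/n = 783.6 − 666.125 = 117.475
r = Sxy/√(Sxx·Syy) = -236.675/√(65418.890625) = -236.675/255.771168 = -0.925339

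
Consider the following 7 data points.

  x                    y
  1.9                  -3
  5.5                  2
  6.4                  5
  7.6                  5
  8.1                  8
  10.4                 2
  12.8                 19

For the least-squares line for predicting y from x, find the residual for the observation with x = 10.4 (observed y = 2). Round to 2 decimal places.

n = 7, Σx = 52.7, Σy = 38, Σxy = 404.1, Σx² = 470.19
Sxx = Σx² − (Σx)²/n = 470.19 − 396.755714 = 73.434286
Sxy = Σxy − (Σx)(Σy)/n = 404.1 − 286.085714 = 118.014286
b = Sxy/Sxx = 118.014286/73.434286 = 1.607073
a = ȳ − b·x̄ = 5.428571 − 1.607073·7.528571 = -6.670395
ŷ(10.4) = -6.670395 + 1.607073·10.4 = 10.043168
residual = y − ŷ = 2 − 10.043168 = -8.043168

-8.04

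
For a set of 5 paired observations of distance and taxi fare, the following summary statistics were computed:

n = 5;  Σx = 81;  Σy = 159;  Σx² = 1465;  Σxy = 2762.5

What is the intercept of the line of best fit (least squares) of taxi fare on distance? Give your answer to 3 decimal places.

12.006

Sxx = Σx² − (Σx)²/n = 1465 − 1312.2 = 152.8
Sxy = Σxy − (Σx)(Σy)/n = 2762.5 − 2575.8 = 186.7
b = Sxy/Sxx = 186.7/152.8 = 1.221859
a = ȳ − b·x̄ = 31.8 − 1.221859·16.2 = 12.005890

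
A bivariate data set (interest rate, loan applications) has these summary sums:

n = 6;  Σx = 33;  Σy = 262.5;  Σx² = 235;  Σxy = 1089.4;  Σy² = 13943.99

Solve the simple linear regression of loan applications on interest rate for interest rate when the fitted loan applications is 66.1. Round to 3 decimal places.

2.126

Sxx = Σx² − (Σx)²/n = 235 − 181.5 = 53.5
Sxy = Σxy − (Σx)(Σy)/n = 1089.4 − 1443.75 = -354.35
b = Sxy/Sxx = -354.35/53.5 = -6.623364
a = ȳ − b·x̄ = 43.75 − (-6.623364)·5.5 = 80.178505
Set a + b·x = 66.1: x = (66.1 − 80.178505) / (-6.623364) = 2.125582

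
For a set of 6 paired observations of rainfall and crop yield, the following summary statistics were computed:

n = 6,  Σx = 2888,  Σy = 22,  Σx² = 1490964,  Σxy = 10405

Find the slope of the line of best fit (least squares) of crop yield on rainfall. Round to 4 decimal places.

-0.0018

Sxx = Σx² − (Σx)²/n = 1490964 − 1390090.666667 = 100873.333333
Sxy = Σxy − (Σx)(Σy)/n = 10405 − 10589.333333 = -184.333333
b = Sxy/Sxx = -184.333333/100873.333333 = -0.001827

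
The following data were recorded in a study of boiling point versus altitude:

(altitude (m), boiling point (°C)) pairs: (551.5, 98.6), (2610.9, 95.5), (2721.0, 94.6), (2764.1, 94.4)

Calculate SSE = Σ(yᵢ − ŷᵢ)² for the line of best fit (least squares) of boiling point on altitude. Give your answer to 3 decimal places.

n = 4, Σx = 8647.5, Σy = 383.1, Σxy = 822056.49, Σx² = 22165040.87, Σy² = 36702.73
Sxx = Σx² − (Σx)²/n = 22165040.87 − 18694814.0625 = 3470226.8075
Sxy = Σxy − (Σx)(Σy)/n = 822056.49 − 828214.3125 = -6157.8225
Syy = Σy² − (Σy)²/n = 36702.73 − 36691.4025 = 11.3275
b = Sxy/Sxx = -6157.8225/3470226.8075 = -0.001774
SSE = Syy − b·Sxy = 11.3275 − (-0.001774)·(-6157.8225) = 0.400612

0.401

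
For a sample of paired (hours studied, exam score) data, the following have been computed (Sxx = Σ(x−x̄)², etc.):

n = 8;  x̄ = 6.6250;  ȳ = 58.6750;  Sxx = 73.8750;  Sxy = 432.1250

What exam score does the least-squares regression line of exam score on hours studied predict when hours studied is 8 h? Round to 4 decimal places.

b = Sxy/Sxx = 432.125/73.875 = 5.849408
a = ȳ − b·x̄ = 58.675 − 5.849408·6.625 = 19.922673
ŷ(8) = a + b·8 = 19.922673 + 5.849408·8 = 66.717936

66.7179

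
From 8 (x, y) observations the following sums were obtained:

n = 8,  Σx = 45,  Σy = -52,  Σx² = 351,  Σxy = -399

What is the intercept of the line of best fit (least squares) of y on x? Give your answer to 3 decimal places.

-0.379

Sxx = Σx² − (Σx)²/n = 351 − 253.125 = 97.875
Sxy = Σxy − (Σx)(Σy)/n = -399 − (-292.5) = -106.5
b = Sxy/Sxx = -106.5/97.875 = -1.088123
a = ȳ − b·x̄ = -6.5 − (-1.088123)·5.625 = -0.379310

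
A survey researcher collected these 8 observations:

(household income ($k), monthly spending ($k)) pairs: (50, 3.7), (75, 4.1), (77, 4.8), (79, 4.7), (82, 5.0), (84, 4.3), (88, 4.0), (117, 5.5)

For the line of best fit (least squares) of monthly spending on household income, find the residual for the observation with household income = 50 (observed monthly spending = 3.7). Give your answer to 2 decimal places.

-0.04

n = 8, Σx = 652, Σy = 36.1, Σxy = 3000.1, Σx² = 55508
Sxx = Σx² − (Σx)²/n = 55508 − 53138 = 2370
Sxy = Σxy − (Σx)(Σy)/n = 3000.1 − 2942.15 = 57.95
b = Sxy/Sxx = 57.95/2370 = 0.024451
a = ȳ − b·x̄ = 4.5125 − 0.024451·81.5 = 2.519705
ŷ(50) = 2.519705 + 0.024451·50 = 3.742278
residual = y − ŷ = 3.7 − 3.742278 = -0.042278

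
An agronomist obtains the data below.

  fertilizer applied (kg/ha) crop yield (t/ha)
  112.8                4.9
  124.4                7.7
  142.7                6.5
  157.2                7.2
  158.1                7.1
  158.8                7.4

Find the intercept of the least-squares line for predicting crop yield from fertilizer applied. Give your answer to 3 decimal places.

2.355

n = 6, Σx = 854, Σy = 40.8, Σxy = 5867.62, Σx² = 123487.38
Sxx = Σx² − (Σx)²/n = 123487.38 − 121552.666667 = 1934.713333
Sxy = Σxy − (Σx)(Σy)/n = 5867.62 − 5807.2 = 60.42
b = Sxy/Sxx = 60.42/1934.713333 = 0.031229
a = ȳ − b·x̄ = 6.8 − 0.031229·142.333333 = 2.355011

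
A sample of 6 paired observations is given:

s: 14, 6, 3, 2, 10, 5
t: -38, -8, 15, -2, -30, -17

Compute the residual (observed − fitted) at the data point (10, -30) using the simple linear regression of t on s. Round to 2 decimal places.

-4.06

n = 6, Σx = 40, Σy = -80, Σxy = -924, Σx² = 370
Sxx = Σx² − (Σx)²/n = 370 − 266.666667 = 103.333333
Sxy = Σxy − (Σx)(Σy)/n = -924 − (-533.333333) = -390.666667
b = Sxy/Sxx = -390.666667/103.333333 = -3.780645
a = ȳ − b·x̄ = -13.333333 − (-3.780645)·6.666667 = 11.870968
ŷ(10) = 11.870968 + (-3.780645)·10 = -25.935484
residual = y − ŷ = -30 − (-25.935484) = -4.064516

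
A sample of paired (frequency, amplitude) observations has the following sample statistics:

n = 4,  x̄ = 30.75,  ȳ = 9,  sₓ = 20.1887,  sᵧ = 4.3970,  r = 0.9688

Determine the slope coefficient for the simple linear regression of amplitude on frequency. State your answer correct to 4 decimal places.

b = r · sᵧ/sₓ = 0.9688 · 4.397/20.1887 = 0.211000

0.2110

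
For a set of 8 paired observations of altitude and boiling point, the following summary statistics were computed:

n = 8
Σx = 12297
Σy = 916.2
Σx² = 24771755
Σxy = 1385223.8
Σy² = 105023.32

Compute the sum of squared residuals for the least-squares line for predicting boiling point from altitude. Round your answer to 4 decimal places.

Sxx = Σx² − (Σx)²/n = 24771755 − 18902026.125 = 5869728.875
Sxy = Σxy − (Σx)(Σy)/n = 1385223.8 − 1408313.925 = -23090.125
Syy = Σy² − (Σy)²/n = 105023.32 − 104927.805 = 95.515
b = Sxy/Sxx = -23090.125/5869728.875 = -0.003934
SSE = Syy − b·Sxy = 95.515 − (-0.003934)·(-23090.125) = 4.683910

4.6839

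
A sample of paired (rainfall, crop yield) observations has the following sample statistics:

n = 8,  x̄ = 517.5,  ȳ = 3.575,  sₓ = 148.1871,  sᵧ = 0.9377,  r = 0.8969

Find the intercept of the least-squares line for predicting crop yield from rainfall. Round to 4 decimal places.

b = r · sᵧ/sₓ = 0.8969 · 0.9377/148.1871 = 0.005675
a = ȳ − b·x̄ = 3.575 − 0.005675·517.5 = 0.637973

0.6380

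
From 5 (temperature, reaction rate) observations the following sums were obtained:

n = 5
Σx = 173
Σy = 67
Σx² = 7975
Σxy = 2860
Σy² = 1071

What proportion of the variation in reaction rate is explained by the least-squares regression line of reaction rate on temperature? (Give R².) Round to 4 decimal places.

0.8520

Sxx = Σx² − (Σx)²/n = 7975 − 5985.8 = 1989.2
Sxy = Σxy − (Σx)(Σy)/n = 2860 − 2318.2 = 541.8
Syy = Σy² − (Σy)²/n = 1071 − 897.8 = 173.2
R² = Sxy²/(Sxx·Syy) = (541.8)²/(1989.2·173.2) = 0.852024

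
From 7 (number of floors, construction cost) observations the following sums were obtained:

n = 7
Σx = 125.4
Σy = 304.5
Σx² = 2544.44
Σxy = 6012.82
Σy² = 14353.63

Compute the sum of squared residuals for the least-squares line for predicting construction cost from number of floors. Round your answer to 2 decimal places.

Sxx = Σx² − (Σx)²/n = 2544.44 − 2246.451429 = 297.988571
Sxy = Σxy − (Σx)(Σy)/n = 6012.82 − 5454.9 = 557.92
Syy = Σy² − (Σy)²/n = 14353.63 − 13245.75 = 1107.88
b = Sxy/Sxx = 557.92/297.988571 = 1.872287
SSE = Syy − b·Sxy = 1107.88 − 1.872287·557.92 = 63.293877

63.29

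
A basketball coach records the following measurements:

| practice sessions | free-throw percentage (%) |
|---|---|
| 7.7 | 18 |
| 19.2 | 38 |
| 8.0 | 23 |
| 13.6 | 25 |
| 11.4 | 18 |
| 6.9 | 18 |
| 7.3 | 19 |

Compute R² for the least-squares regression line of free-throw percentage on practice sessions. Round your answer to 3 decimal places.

0.797

n = 7, Σx = 74.1, Σy = 159, Σxy = 1860.3, Σx² = 907.75, Σy² = 3931
Sxx = Σx² − (Σx)²/n = 907.75 − 784.401429 = 123.348571
Sxy = Σxy − (Σx)(Σy)/n = 1860.3 − 1683.128571 = 177.171429
Syy = Σy² − (Σy)²/n = 3931 − 3611.571429 = 319.428571
R² = Sxy²/(Sxx·Syy) = (177.171429)²/(123.348571·319.428571) = 0.796672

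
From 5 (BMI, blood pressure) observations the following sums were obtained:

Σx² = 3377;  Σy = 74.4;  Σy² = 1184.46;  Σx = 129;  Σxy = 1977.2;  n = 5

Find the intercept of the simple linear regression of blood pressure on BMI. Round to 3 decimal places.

-15.615

Sxx = Σx² − (Σx)²/n = 3377 − 3328.2 = 48.8
Sxy = Σxy − (Σx)(Σy)/n = 1977.2 − 1919.52 = 57.68
b = Sxy/Sxx = 57.68/48.8 = 1.181967
a = ȳ − b·x̄ = 14.88 − 1.181967·25.8 = -15.614754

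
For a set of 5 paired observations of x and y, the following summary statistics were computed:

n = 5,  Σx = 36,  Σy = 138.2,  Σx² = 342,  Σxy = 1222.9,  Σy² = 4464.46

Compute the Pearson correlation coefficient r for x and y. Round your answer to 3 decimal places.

Sxx = Σx² − (Σx)²/n = 342 − 259.2 = 82.8
Sxy = Σxy − (Σx)(Σy)/n = 1222.9 − 995.04 = 227.86
Syy = Σy² − (Σy)²/n = 4464.46 − 3819.848 = 644.612
r = Sxy/√(Sxx·Syy) = 227.86/√(53373.8736) = 227.86/231.027863 = 0.986288

0.986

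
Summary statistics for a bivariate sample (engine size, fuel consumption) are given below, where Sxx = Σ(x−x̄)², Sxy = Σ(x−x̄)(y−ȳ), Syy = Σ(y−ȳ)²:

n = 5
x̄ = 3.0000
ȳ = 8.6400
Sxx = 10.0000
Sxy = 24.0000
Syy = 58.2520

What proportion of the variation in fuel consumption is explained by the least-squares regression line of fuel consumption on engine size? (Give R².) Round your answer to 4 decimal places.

0.9888

R² = Sxy²/(Sxx·Syy) = (24)²/(10·58.252) = 0.988807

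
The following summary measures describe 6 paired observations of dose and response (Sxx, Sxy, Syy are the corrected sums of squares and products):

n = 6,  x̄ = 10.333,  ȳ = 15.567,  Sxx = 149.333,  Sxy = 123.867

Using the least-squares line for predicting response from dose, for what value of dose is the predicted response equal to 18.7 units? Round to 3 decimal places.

b = Sxy/Sxx = 123.867/149.333 = 0.829468
a = ȳ − b·x̄ = 15.567 − 0.829468·10.333 = 6.996103
Set a + b·x = 18.7: x = (18.7 − 6.996103) / 0.829468 = 14.110118

14.110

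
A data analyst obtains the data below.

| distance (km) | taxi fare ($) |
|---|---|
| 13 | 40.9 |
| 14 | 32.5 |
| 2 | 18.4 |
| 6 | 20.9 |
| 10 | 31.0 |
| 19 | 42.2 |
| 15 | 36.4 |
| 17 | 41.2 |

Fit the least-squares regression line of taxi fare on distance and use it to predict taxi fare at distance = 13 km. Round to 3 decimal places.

n = 8, Σx = 96, Σy = 263.5, Σxy = 3507.1, Σx² = 1380
Sxx = Σx² − (Σx)²/n = 1380 − 1152 = 228
Sxy = Σxy − (Σx)(Σy)/n = 3507.1 − 3162 = 345.1
b = Sxy/Sxx = 345.1/228 = 1.513596
a = ȳ − b·x̄ = 32.9375 − 1.513596·12 = 14.774342
ŷ(13) = a + b·13 = 14.774342 + 1.513596·13 = 34.451096

34.451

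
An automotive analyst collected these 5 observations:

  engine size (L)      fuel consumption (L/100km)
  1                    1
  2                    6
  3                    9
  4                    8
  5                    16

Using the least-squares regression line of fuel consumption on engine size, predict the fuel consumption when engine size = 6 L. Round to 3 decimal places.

17.600

n = 5, Σx = 15, Σy = 40, Σxy = 152, Σx² = 55
Sxx = Σx² − (Σx)²/n = 55 − 45 = 10
Sxy = Σxy − (Σx)(Σy)/n = 152 − 120 = 32
b = Sxy/Sxx = 32/10 = 3.2
a = ȳ − b·x̄ = 8 − 3.2·3 = -1.6
ŷ(6) = a + b·6 = -1.6 + 3.2·6 = 17.6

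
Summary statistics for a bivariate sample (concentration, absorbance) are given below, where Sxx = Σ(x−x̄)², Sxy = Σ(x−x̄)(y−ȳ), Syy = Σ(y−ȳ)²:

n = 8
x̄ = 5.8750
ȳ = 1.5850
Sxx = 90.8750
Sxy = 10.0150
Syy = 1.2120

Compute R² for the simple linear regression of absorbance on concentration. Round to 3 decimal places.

R² = Sxy²/(Sxx·Syy) = (10.015)²/(90.875·1.212) = 0.910657

0.911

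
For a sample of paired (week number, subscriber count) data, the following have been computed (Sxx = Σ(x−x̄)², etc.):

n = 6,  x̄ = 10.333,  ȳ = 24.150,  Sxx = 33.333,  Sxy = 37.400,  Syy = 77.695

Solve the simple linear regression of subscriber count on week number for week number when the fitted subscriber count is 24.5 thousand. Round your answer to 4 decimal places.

b = Sxy/Sxx = 37.4/33.333 = 1.122011
a = ȳ − b·x̄ = 24.15 − 1.122011·10.333 = 12.556258
Set a + b·x = 24.5: x = (24.5 − 12.556258) / 1.122011 = 10.644940

10.6449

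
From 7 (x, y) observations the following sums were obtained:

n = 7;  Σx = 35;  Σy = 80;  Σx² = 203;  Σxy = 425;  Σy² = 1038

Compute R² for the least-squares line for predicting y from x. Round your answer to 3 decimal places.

Sxx = Σx² − (Σx)²/n = 203 − 175 = 28
Sxy = Σxy − (Σx)(Σy)/n = 425 − 400 = 25
Syy = Σy² − (Σy)²/n = 1038 − 914.285714 = 123.714286
R² = Sxy²/(Sxx·Syy) = (25)²/(28·123.714286) = 0.180427

0.180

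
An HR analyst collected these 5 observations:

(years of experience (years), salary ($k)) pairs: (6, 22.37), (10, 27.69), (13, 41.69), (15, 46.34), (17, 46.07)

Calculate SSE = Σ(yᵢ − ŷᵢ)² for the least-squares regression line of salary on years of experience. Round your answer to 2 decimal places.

36.35

n = 5, Σx = 61, Σy = 184.16, Σxy = 2431.38, Σx² = 819, Σy² = 7275.0496
Sxx = Σx² − (Σx)²/n = 819 − 744.2 = 74.8
Sxy = Σxy − (Σx)(Σy)/n = 2431.38 − 2246.752 = 184.628
Syy = Σy² − (Σy)²/n = 7275.0496 − 6782.98112 = 492.06848
b = Sxy/Sxx = 184.628/74.8 = 2.468289
SSE = Syy − b·Sxy = 492.06848 − 2.468289·184.628 = 36.353261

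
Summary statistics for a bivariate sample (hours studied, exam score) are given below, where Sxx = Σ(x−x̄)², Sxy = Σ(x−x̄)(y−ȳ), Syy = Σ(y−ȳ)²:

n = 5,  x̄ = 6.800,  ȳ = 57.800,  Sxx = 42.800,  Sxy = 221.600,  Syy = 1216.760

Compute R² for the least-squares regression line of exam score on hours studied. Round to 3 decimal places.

R² = Sxy²/(Sxx·Syy) = (221.6)²/(42.8·1216.76) = 0.942955

0.943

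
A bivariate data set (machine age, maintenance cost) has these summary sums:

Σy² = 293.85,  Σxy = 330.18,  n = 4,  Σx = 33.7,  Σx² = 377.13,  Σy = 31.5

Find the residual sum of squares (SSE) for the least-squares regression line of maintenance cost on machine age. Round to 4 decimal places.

0.7475

Sxx = Σx² − (Σx)²/n = 377.13 − 283.9225 = 93.2075
Sxy = Σxy − (Σx)(Σy)/n = 330.18 − 265.3875 = 64.7925
Syy = Σy² − (Σy)²/n = 293.85 − 248.0625 = 45.7875
b = Sxy/Sxx = 64.7925/93.2075 = 0.695143
SSE = Syy − b·Sxy = 45.7875 − 0.695143·64.7925 = 0.747476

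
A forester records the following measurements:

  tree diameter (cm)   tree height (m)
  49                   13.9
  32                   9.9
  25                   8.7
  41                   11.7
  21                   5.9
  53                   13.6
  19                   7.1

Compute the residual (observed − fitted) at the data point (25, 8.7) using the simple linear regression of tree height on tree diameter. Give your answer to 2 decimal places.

n = 7, Σx = 240, Σy = 70.8, Σxy = 2674.7, Σx² = 9342
Sxx = Σx² − (Σx)²/n = 9342 − 8228.571429 = 1113.428571
Sxy = Σxy − (Σx)(Σy)/n = 2674.7 − 2427.428571 = 247.271429
b = Sxy/Sxx = 247.271429/1113.428571 = 0.222081
a = ȳ − b·x̄ = 10.114286 − 0.222081·34.285714 = 2.500077
ŷ(25) = 2.500077 + 0.222081·25 = 8.052104
residual = y − ŷ = 8.7 − 8.052104 = 0.647896

0.65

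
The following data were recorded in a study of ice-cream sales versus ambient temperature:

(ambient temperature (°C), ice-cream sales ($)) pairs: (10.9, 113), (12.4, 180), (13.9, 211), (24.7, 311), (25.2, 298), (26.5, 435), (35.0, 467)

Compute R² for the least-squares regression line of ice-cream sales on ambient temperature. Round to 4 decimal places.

n = 7, Σx = 148.6, Σy = 2015, Σxy = 49460.4, Σx² = 3638.16, Σy² = 682529
Sxx = Σx² − (Σx)²/n = 3638.16 − 3154.565714 = 483.594286
Sxy = Σxy − (Σx)(Σy)/n = 49460.4 − 42775.571429 = 6684.828571
Syy = Σy² − (Σy)²/n = 682529 − 580032.142857 = 102496.857143
R² = Sxy²/(Sxx·Syy) = (6684.828571)²/(483.594286·102496.857143) = 0.901548

0.9015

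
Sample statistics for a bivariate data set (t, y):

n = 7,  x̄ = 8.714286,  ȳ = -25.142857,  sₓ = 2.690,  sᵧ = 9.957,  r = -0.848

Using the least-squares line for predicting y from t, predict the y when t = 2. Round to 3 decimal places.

-4.068

b = r · sᵧ/sₓ = -0.848 · 9.957/2.69 = -3.138861
a = ȳ − b·x̄ = -25.142857 − (-3.138861)·8.714286 = 2.210075
ŷ(2) = a + b·2 = 2.210075 + (-3.138861)·2 = -4.067647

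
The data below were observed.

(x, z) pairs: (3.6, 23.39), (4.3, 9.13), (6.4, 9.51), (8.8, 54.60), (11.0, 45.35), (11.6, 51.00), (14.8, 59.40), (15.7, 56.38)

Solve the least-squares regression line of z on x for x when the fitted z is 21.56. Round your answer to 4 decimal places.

5.2520

n = 8, Σx = 76.2, Σy = 308.76, Σxy = 3519.543, Σx² = 870.94
Sxx = Σx² − (Σx)²/n = 870.94 − 725.805 = 145.135
Sxy = Σxy − (Σx)(Σy)/n = 3519.543 − 2940.939 = 578.604
b = Sxy/Sxx = 578.604/145.135 = 3.986661
a = ȳ − b·x̄ = 38.595 − 3.986661·9.525 = 0.622057
Set a + b·x = 21.56: x = (21.56 − 0.622057) / 3.986661 = 5.252000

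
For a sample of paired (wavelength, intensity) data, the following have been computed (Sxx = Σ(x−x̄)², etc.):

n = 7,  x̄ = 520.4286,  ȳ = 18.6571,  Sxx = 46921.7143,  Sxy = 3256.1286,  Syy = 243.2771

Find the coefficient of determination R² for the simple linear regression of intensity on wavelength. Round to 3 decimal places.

0.929

R² = Sxy²/(Sxx·Syy) = (3256.1286)²/(46921.7143·243.2771) = 0.928812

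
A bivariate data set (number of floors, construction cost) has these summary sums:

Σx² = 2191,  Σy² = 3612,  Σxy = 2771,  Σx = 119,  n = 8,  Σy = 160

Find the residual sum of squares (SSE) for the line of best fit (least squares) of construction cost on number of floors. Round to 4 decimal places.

Sxx = Σx² − (Σx)²/n = 2191 − 1770.125 = 420.875
Sxy = Σxy − (Σx)(Σy)/n = 2771 − 2380 = 391
Syy = Σy² − (Σy)²/n = 3612 − 3200 = 412
b = Sxy/Sxx = 391/420.875 = 0.929017
SSE = Syy − b·Sxy = 412 − 0.929017·391 = 48.754381

48.7544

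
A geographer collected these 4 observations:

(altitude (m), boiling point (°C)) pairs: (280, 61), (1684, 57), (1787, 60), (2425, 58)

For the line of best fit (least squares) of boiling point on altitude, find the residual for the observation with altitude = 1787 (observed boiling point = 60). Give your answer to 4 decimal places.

n = 4, Σx = 6176, Σy = 236, Σxy = 360938, Σx² = 11988250
Sxx = Σx² − (Σx)²/n = 11988250 − 9535744 = 2452506
Sxy = Σxy − (Σx)(Σy)/n = 360938 − 364384 = -3446
b = Sxy/Sxx = -3446/2452506 = -0.001405
a = ȳ − b·x̄ = 59 − (-0.001405)·1544 = 61.169464
ŷ(1787) = 61.169464 + (-0.001405)·1787 = 58.658562
residual = y − ŷ = 60 − 58.658562 = 1.341438

1.3414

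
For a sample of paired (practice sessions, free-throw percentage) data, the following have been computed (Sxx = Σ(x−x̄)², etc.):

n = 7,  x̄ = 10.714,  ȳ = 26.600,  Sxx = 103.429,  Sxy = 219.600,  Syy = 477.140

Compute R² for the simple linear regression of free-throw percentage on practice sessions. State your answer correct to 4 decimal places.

R² = Sxy²/(Sxx·Syy) = (219.6)²/(103.429·477.14) = 0.977184

0.9772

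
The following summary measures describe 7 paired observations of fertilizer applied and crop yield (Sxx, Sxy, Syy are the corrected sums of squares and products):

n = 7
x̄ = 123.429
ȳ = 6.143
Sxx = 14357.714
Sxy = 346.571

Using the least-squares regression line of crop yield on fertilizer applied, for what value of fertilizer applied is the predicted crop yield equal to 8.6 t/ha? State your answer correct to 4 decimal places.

b = Sxy/Sxx = 346.571/14357.714 = 0.024138
a = ȳ − b·x̄ = 6.143 − 0.024138·123.429 = 3.163632
Set a + b·x = 8.6: x = (8.6 − 3.163632) / 0.024138 = 225.217388

225.2174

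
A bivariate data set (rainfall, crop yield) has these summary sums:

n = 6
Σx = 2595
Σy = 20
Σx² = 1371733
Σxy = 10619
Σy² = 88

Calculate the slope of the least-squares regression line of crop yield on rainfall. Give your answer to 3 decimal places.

0.008

Sxx = Σx² − (Σx)²/n = 1371733 − 1122337.5 = 249395.5
Sxy = Σxy − (Σx)(Σy)/n = 10619 − 8650 = 1969
b = Sxy/Sxx = 1969/249395.5 = 0.007895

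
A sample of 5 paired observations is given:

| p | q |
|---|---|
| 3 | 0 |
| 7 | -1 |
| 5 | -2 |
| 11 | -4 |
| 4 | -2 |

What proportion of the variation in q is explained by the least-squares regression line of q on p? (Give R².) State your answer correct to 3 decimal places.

n = 5, Σx = 30, Σy = -9, Σxy = -69, Σx² = 220, Σy² = 25
Sxx = Σx² − (Σx)²/n = 220 − 180 = 40
Sxy = Σxy − (Σx)(Σy)/n = -69 − (-54) = -15
Syy = Σy² − (Σy)²/n = 25 − 16.2 = 8.8
R² = Sxy²/(Sxx·Syy) = (-15)²/(40·8.8) = 0.639205

0.639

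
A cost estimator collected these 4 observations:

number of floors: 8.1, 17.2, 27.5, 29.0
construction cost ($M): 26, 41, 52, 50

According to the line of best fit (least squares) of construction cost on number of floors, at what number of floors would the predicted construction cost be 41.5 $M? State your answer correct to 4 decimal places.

19.8189

n = 4, Σx = 81.8, Σy = 169, Σxy = 3795.8, Σx² = 1958.7
Sxx = Σx² − (Σx)²/n = 1958.7 − 1672.81 = 285.89
Sxy = Σxy − (Σx)(Σy)/n = 3795.8 − 3456.05 = 339.75
b = Sxy/Sxx = 339.75/285.89 = 1.188394
a = ȳ − b·x̄ = 42.25 − 1.188394·20.45 = 17.947340
Set a + b·x = 41.5: x = (41.5 − 17.947340) / 1.188394 = 19.818896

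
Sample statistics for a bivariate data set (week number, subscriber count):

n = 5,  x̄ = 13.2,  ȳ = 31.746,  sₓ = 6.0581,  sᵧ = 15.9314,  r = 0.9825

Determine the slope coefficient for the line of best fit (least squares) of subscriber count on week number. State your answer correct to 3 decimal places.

b = r · sᵧ/sₓ = 0.9825 · 15.9314/6.0581 = 2.583747

2.584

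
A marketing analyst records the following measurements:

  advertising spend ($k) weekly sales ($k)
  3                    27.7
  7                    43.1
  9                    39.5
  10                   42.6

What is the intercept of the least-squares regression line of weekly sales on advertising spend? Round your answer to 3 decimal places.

23.656

n = 4, Σx = 29, Σy = 152.9, Σxy = 1166.3, Σx² = 239
Sxx = Σx² − (Σx)²/n = 239 − 210.25 = 28.75
Sxy = Σxy − (Σx)(Σy)/n = 1166.3 − 1108.525 = 57.775
b = Sxy/Sxx = 57.775/28.75 = 2.009565
a = ȳ − b·x̄ = 38.225 − 2.009565·7.25 = 23.655652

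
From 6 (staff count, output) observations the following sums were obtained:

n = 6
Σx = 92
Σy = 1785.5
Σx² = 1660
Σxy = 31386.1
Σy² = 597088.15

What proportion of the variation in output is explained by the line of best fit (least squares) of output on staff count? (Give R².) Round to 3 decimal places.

0.980

Sxx = Σx² − (Σx)²/n = 1660 − 1410.666667 = 249.333333
Sxy = Σxy − (Σx)(Σy)/n = 31386.1 − 27377.666667 = 4008.433333
Syy = Σy² − (Σy)²/n = 597088.15 − 531335.041667 = 65753.108333
R² = Sxy²/(Sxx·Syy) = (4008.433333)²/(249.333333·65753.108333) = 0.980060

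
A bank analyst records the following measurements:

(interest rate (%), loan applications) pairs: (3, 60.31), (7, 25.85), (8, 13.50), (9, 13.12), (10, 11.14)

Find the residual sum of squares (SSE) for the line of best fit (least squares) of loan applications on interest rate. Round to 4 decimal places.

n = 5, Σx = 37, Σy = 123.92, Σxy = 699.36, Σx² = 303, Σy² = 4784.0026
Sxx = Σx² − (Σx)²/n = 303 − 273.8 = 29.2
Sxy = Σxy − (Σx)(Σy)/n = 699.36 − 917.008 = -217.648
Syy = Σy² − (Σy)²/n = 4784.0026 − 3071.23328 = 1712.76932
b = Sxy/Sxx = -217.648/29.2 = -7.453699
SSE = Syy − b·Sxy = 1712.76932 − (-7.453699)·(-217.648) = 90.486721

90.4867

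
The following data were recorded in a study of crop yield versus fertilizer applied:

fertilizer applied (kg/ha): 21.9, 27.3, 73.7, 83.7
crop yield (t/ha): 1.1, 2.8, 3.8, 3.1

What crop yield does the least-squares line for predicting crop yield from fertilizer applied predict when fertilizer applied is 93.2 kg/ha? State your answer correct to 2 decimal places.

3.84

n = 4, Σx = 206.6, Σy = 10.8, Σxy = 640.06, Σx² = 13662.28
Sxx = Σx² − (Σx)²/n = 13662.28 − 10670.89 = 2991.39
Sxy = Σxy − (Σx)(Σy)/n = 640.06 − 557.82 = 82.24
b = Sxy/Sxx = 82.24/2991.39 = 0.027492
a = ȳ − b·x̄ = 2.7 − 0.027492·51.65 = 1.280026
ŷ(93.2) = a + b·93.2 = 1.280026 + 0.027492·93.2 = 3.842302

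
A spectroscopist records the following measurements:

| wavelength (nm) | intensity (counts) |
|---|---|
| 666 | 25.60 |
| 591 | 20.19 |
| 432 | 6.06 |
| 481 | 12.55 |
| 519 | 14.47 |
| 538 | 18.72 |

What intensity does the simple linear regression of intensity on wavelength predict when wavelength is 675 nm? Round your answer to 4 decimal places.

n = 6, Σx = 3227, Σy = 97.59, Σxy = 55217.65, Σx² = 1769627
Sxx = Σx² − (Σx)²/n = 1769627 − 1735588.166667 = 34038.833333
Sxy = Σxy − (Σx)(Σy)/n = 55217.65 − 52487.155 = 2730.495
b = Sxy/Sxx = 2730.495/34038.833333 = 0.080217
a = ȳ − b·x̄ = 16.265 − 0.080217·537.833333 = -26.878407
ŷ(675) = a + b·675 = -26.878407 + 0.080217·675 = 27.268106

27.2681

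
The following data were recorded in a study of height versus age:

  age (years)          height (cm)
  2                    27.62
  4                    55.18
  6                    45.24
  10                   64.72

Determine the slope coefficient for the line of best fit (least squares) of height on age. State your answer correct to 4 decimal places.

3.8406

n = 4, Σx = 22, Σy = 192.76, Σxy = 1194.6, Σx² = 156
Sxx = Σx² − (Σx)²/n = 156 − 121 = 35
Sxy = Σxy − (Σx)(Σy)/n = 1194.6 − 1060.18 = 134.42
b = Sxy/Sxx = 134.42/35 = 3.840571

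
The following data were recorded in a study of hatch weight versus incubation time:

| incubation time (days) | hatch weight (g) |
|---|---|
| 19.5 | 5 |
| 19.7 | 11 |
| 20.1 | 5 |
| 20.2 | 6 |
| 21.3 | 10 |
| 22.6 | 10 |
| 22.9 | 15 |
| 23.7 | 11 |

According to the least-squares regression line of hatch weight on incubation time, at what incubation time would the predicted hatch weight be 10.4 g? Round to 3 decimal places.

22.094

n = 8, Σx = 170, Σy = 73, Σxy = 1579.1, Σx² = 3630.94
Sxx = Σx² − (Σx)²/n = 3630.94 − 3612.5 = 18.44
Sxy = Σxy − (Σx)(Σy)/n = 1579.1 − 1551.25 = 27.85
b = Sxy/Sxx = 27.85/18.44 = 1.510304
a = ȳ − b·x̄ = 9.125 − 1.510304·21.25 = -22.968953
Set a + b·x = 10.4: x = (10.4 − (-22.968953)) / 1.510304 = 22.094201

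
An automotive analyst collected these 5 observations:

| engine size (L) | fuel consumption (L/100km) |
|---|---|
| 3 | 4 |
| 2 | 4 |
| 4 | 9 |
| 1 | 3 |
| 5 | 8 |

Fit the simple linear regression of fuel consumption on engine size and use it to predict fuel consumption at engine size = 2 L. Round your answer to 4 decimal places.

n = 5, Σx = 15, Σy = 28, Σxy = 99, Σx² = 55
Sxx = Σx² − (Σx)²/n = 55 − 45 = 10
Sxy = Σxy − (Σx)(Σy)/n = 99 − 84 = 15
b = Sxy/Sxx = 15/10 = 1.5
a = ȳ − b·x̄ = 5.6 − 1.5·3 = 1.1
ŷ(2) = a + b·2 = 1.1 + 1.5·2 = 4.1

4.1000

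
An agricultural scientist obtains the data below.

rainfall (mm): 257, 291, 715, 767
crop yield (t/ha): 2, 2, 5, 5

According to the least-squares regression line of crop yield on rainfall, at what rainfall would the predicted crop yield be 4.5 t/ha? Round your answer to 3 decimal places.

664.544

n = 4, Σx = 2030, Σy = 14, Σxy = 8506, Σx² = 1250244
Sxx = Σx² − (Σx)²/n = 1250244 − 1030225 = 220019
Sxy = Σxy − (Σx)(Σy)/n = 8506 − 7105 = 1401
b = Sxy/Sxx = 1401/220019 = 0.006368
a = ȳ − b·x̄ = 3.5 − 0.006368·507.5 = 0.268427
Set a + b·x = 4.5: x = (4.5 − 0.268427) / 0.006368 = 664.544254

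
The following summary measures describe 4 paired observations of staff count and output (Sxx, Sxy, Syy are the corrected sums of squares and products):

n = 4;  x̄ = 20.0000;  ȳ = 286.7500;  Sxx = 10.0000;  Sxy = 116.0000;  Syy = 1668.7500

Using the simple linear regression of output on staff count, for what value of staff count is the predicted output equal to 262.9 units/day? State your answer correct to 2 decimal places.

17.94

b = Sxy/Sxx = 116/10 = 11.6
a = ȳ − b·x̄ = 286.75 − 11.6·20 = 54.75
Set a + b·x = 262.9: x = (262.9 − 54.75) / 11.6 = 17.943966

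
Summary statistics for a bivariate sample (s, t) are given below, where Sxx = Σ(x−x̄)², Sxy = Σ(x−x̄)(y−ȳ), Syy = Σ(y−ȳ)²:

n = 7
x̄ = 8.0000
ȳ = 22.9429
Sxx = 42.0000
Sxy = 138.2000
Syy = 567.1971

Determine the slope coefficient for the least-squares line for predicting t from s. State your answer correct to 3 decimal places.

b = Sxy/Sxx = 138.2/42 = 3.290476

3.290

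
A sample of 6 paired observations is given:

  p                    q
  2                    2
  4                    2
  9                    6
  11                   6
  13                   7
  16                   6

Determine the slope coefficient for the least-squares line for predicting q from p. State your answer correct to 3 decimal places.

0.372

n = 6, Σx = 55, Σy = 29, Σxy = 319, Σx² = 647
Sxx = Σx² − (Σx)²/n = 647 − 504.166667 = 142.833333
Sxy = Σxy − (Σx)(Σy)/n = 319 − 265.833333 = 53.166667
b = Sxy/Sxx = 53.166667/142.833333 = 0.372229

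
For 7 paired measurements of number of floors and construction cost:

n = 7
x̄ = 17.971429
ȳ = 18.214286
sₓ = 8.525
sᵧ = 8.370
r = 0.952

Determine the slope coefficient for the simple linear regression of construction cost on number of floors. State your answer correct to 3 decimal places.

0.935

b = r · sᵧ/sₓ = 0.952 · 8.37/8.525 = 0.934691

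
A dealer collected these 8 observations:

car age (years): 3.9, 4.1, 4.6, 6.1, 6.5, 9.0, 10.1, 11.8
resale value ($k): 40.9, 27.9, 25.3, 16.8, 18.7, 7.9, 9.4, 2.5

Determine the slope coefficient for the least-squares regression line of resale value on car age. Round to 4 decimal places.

n = 8, Σx = 56.1, Σy = 149.4, Σxy = 809.85, Σx² = 454.89
Sxx = Σx² − (Σx)²/n = 454.89 − 393.40125 = 61.48875
Sxy = Σxy − (Σx)(Σy)/n = 809.85 − 1047.6675 = -237.8175
b = Sxy/Sxx = -237.8175/61.48875 = -3.867659

-3.8677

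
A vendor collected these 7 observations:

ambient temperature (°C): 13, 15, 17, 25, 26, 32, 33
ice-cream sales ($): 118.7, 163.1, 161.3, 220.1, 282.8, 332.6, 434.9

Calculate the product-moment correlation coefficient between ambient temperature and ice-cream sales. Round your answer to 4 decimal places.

0.9485

n = 7, Σx = 161, Σy = 1713.5, Σxy = 44581.9, Σx² = 4097, Σy² = 494889.61
Sxx = Σx² − (Σx)²/n = 4097 − 3703 = 394
Sxy = Σxy − (Σx)(Σy)/n = 44581.9 − 39410.5 = 5171.4
Syy = Σy² − (Σy)²/n = 494889.61 − 419440.321429 = 75449.288571
r = Sxy/√(Sxx·Syy) = 5171.4/√(29727019.697143) = 5171.4/5452.249049 = 0.948489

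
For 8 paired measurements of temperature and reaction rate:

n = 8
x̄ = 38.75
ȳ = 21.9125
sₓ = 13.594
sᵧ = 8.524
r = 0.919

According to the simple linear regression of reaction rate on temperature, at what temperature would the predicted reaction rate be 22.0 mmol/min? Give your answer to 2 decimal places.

38.90

b = r · sᵧ/sₓ = 0.919 · 8.524/13.594 = 0.576251
a = ȳ − b·x̄ = 21.9125 − 0.576251·38.75 = -0.417226
Set a + b·x = 22.0: x = (22.0 − (-0.417226)) / 0.576251 = 38.901844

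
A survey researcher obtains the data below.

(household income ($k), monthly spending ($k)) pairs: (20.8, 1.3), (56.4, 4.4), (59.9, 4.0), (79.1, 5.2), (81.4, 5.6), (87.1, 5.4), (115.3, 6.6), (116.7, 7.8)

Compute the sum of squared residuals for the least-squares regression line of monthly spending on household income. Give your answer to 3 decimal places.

1.323

n = 8, Σx = 616.7, Σy = 40.3, Σxy = 3523.54, Σx² = 54583.77, Σy² = 229.01
Sxx = Σx² − (Σx)²/n = 54583.77 − 47539.86125 = 7043.90875
Sxy = Σxy − (Σx)(Σy)/n = 3523.54 − 3106.62625 = 416.91375
Syy = Σy² − (Σy)²/n = 229.01 − 203.01125 = 25.99875
b = Sxy/Sxx = 416.91375/7043.90875 = 0.059188
SSE = Syy − b·Sxy = 25.99875 − 0.059188·416.91375 = 1.322525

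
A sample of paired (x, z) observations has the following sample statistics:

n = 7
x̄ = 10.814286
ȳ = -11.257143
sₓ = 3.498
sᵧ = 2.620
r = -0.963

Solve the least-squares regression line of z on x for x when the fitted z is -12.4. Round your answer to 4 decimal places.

12.3988

b = r · sᵧ/sₓ = -0.963 · 2.62/3.498 = -0.721286
a = ȳ − b·x̄ = -11.257143 − (-0.721286)·10.814286 = -3.456945
Set a + b·x = -12.4: x = (-12.4 − (-3.456945)) / (-0.721286) = 12.398756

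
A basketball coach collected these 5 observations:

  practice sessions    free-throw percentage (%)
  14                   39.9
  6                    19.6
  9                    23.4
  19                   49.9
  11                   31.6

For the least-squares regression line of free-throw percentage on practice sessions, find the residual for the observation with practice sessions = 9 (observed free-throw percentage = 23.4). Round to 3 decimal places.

-2.605

n = 5, Σx = 59, Σy = 164.4, Σxy = 2182.5, Σx² = 795
Sxx = Σx² − (Σx)²/n = 795 − 696.2 = 98.8
Sxy = Σxy − (Σx)(Σy)/n = 2182.5 − 1939.92 = 242.58
b = Sxy/Sxx = 242.58/98.8 = 2.455263
a = ȳ − b·x̄ = 32.88 − 2.455263·11.8 = 3.907895
ŷ(9) = 3.907895 + 2.455263·9 = 26.005263
residual = y − ŷ = 23.4 − 26.005263 = -2.605263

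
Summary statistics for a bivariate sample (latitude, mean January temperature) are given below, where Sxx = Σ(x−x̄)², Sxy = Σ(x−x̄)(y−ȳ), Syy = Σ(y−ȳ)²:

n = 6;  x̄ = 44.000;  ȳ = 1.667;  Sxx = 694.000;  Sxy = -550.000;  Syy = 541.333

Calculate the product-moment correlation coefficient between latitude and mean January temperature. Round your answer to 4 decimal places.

-0.8973

r = Sxy/√(Sxx·Syy) = -550/√(375685.102) = -550/612.931564 = -0.897327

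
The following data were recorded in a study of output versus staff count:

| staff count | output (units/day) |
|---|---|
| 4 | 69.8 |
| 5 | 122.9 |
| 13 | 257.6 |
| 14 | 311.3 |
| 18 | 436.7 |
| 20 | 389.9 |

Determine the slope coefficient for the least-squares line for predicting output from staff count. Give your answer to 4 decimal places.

n = 6, Σx = 74, Σy = 1588.2, Σxy = 24259.3, Σx² = 1130
Sxx = Σx² − (Σx)²/n = 1130 − 912.666667 = 217.333333
Sxy = Σxy − (Σx)(Σy)/n = 24259.3 − 19587.8 = 4671.5
b = Sxy/Sxx = 4671.5/217.333333 = 21.494632

21.4946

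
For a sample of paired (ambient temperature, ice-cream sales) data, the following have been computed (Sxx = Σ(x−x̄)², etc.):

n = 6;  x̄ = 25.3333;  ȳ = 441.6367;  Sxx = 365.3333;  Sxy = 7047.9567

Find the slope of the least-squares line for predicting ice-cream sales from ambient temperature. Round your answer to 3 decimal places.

19.292

b = Sxy/Sxx = 7047.9567/365.3333 = 19.291854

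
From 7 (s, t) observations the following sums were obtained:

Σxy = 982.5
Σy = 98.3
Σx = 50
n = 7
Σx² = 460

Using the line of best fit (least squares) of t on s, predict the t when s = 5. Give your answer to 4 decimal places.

8.2021

Sxx = Σx² − (Σx)²/n = 460 − 357.142857 = 102.857143
Sxy = Σxy − (Σx)(Σy)/n = 982.5 − 702.142857 = 280.357143
b = Sxy/Sxx = 280.357143/102.857143 = 2.725694
a = ȳ − b·x̄ = 14.042857 − 2.725694·7.142857 = -5.426389
ŷ(5) = a + b·5 = -5.426389 + 2.725694·5 = 8.202083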